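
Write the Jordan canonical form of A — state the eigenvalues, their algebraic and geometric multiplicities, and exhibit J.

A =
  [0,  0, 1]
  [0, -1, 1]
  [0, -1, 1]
J_3(0)

The characteristic polynomial is
  det(x·I − A) = x^3

Eigenvalues and multiplicities (the geometric multiplicity of λ is n − rank(A − λI), which equals the number of Jordan blocks for λ):
  λ = 0: algebraic multiplicity = 3, geometric multiplicity = 1

Determining the block sizes for each eigenvalue:
  λ = 0: one block (gm = 1), so the single block has size am = 3 → block sizes [3]

Assembling the blocks gives a Jordan form
J =
  [0, 1, 0]
  [0, 0, 1]
  [0, 0, 0]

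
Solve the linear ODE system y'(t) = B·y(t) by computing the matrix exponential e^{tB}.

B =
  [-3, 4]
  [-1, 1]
e^{tB} =
  [-2*t*exp(-t) + exp(-t), 4*t*exp(-t)]
  [-t*exp(-t), 2*t*exp(-t) + exp(-t)]

Strategy: write B = P · J · P⁻¹ where J is a Jordan canonical form, so e^{tB} = P · e^{tJ} · P⁻¹, and e^{tJ} can be computed block-by-block.

B has Jordan form
J =
  [-1,  1]
  [ 0, -1]
(up to reordering of blocks).

Per-block formulas:
  For a 2×2 Jordan block J_2(-1): exp(t · J_2(-1)) = e^(-1t)·(I + t·N), where N is the 2×2 nilpotent shift.

After assembling e^{tJ} and conjugating by P, we get:

e^{tB} =
  [-2*t*exp(-t) + exp(-t), 4*t*exp(-t)]
  [-t*exp(-t), 2*t*exp(-t) + exp(-t)]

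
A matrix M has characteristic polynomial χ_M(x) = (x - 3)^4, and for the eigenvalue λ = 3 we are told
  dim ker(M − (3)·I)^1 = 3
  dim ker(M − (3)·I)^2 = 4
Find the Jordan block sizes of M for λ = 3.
Block sizes for λ = 3: [2, 1, 1]

From the dimensions of kernels of powers, the number of Jordan blocks of size at least j is d_j − d_{j−1} where d_j = dim ker(N^j) (with d_0 = 0). Computing the differences gives [3, 1].
The number of blocks of size exactly k is (#blocks of size ≥ k) − (#blocks of size ≥ k + 1), so the partition is: 2 block(s) of size 1, 1 block(s) of size 2.
In nonincreasing order the block sizes are [2, 1, 1].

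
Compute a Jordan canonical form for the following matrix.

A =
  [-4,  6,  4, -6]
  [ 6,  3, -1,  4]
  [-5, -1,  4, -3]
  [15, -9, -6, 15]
J_3(4) ⊕ J_1(6)

The characteristic polynomial is
  det(x·I − A) = x^4 - 18*x^3 + 120*x^2 - 352*x + 384 = (x - 6)*(x - 4)^3

Eigenvalues and multiplicities (the geometric multiplicity of λ is n − rank(A − λI), which equals the number of Jordan blocks for λ):
  λ = 4: algebraic multiplicity = 3, geometric multiplicity = 1
  λ = 6: algebraic multiplicity = 1, geometric multiplicity = 1

Determining the block sizes for each eigenvalue:
  λ = 4: one block (gm = 1), so the single block has size am = 3 → block sizes [3]
  λ = 6: one block (gm = 1), so the single block has size am = 1 → block sizes [1]

Assembling the blocks gives a Jordan form
J =
  [4, 1, 0, 0]
  [0, 4, 1, 0]
  [0, 0, 4, 0]
  [0, 0, 0, 6]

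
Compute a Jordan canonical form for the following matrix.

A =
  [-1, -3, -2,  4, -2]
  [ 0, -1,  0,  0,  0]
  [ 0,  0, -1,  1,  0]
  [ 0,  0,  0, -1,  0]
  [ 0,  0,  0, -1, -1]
J_2(-1) ⊕ J_2(-1) ⊕ J_1(-1)

The characteristic polynomial is
  det(x·I − A) = x^5 + 5*x^4 + 10*x^3 + 10*x^2 + 5*x + 1 = (x + 1)^5

Eigenvalues and multiplicities (the geometric multiplicity of λ is n − rank(A − λI), which equals the number of Jordan blocks for λ):
  λ = -1: algebraic multiplicity = 5, geometric multiplicity = 3

Determining the block sizes for each eigenvalue:
  λ = -1: with am = 5 and gm = 3, the partition is not yet determined (e.g. several partitions of 5 into 3 parts exist). Let N = A − (-1)·I. Computing rank(N^1) = 2, rank(N^2) = 0; the number of blocks of size ≥ j is rank(N^{j−1}) − rank(N^j), giving [3, 2]. So we have 2 block(s) of size 2, 1 block(s) of size 1 → block sizes [2, 2, 1]

Assembling the blocks gives a Jordan form
J =
  [-1,  1,  0,  0,  0]
  [ 0, -1,  0,  0,  0]
  [ 0,  0, -1,  1,  0]
  [ 0,  0,  0, -1,  0]
  [ 0,  0,  0,  0, -1]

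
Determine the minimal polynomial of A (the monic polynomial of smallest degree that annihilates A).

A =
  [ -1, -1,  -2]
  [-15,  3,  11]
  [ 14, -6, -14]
x^3 + 12*x^2 + 48*x + 64

The characteristic polynomial is χ_A(x) = (x + 4)^3, so the eigenvalues are known. The minimal polynomial is
  m_A(x) = Π_λ (x − λ)^{k_λ}
where k_λ is the size of the *largest* Jordan block for λ (equivalently, the smallest k with (A − λI)^k v = 0 for every generalised eigenvector v of λ).

  λ = -4: largest Jordan block has size 3, contributing (x + 4)^3

So m_A(x) = (x + 4)^3 = x^3 + 12*x^2 + 48*x + 64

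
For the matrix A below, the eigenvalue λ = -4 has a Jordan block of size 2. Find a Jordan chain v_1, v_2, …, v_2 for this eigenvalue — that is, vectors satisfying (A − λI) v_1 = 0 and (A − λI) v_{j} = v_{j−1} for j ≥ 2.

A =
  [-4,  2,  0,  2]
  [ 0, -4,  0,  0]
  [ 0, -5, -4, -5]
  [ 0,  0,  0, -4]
A Jordan chain for λ = -4 of length 2:
v_1 = (2, 0, -5, 0)ᵀ
v_2 = (0, 1, 0, 0)ᵀ

Let N = A − (-4)·I. We want v_2 with N^2 v_2 = 0 but N^1 v_2 ≠ 0; then v_{j-1} := N · v_j for j = 2, …, 2.

Pick v_2 = (0, 1, 0, 0)ᵀ.
Then v_1 = N · v_2 = (2, 0, -5, 0)ᵀ.

Sanity check: (A − (-4)·I) v_1 = (0, 0, 0, 0)ᵀ = 0. ✓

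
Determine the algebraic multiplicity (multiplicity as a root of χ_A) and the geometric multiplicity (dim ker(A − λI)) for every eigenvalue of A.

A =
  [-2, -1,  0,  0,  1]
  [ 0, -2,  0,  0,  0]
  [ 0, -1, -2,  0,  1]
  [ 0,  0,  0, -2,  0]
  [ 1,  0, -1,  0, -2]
λ = -2: alg = 5, geom = 3

Step 1 — factor the characteristic polynomial to read off the algebraic multiplicities:
  χ_A(x) = (x + 2)^5

Step 2 — compute geometric multiplicities via the rank-nullity identity g(λ) = n − rank(A − λI):
  rank(A − (-2)·I) = 2, so dim ker(A − (-2)·I) = n − 2 = 3

Summary:
  λ = -2: algebraic multiplicity = 5, geometric multiplicity = 3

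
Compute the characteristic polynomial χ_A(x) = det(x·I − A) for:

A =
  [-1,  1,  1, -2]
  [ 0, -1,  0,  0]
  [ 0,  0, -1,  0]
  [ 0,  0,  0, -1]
x^4 + 4*x^3 + 6*x^2 + 4*x + 1

Expanding det(x·I − A) (e.g. by cofactor expansion or by noting that A is similar to its Jordan form J, which has the same characteristic polynomial as A) gives
  χ_A(x) = x^4 + 4*x^3 + 6*x^2 + 4*x + 1
which factors as (x + 1)^4. The eigenvalues (with algebraic multiplicities) are λ = -1 with multiplicity 4.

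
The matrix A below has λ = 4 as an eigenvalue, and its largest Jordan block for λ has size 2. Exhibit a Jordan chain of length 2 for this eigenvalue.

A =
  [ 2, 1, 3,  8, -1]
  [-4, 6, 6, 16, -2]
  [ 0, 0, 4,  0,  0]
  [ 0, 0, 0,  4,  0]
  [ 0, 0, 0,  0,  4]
A Jordan chain for λ = 4 of length 2:
v_1 = (-2, -4, 0, 0, 0)ᵀ
v_2 = (1, 0, 0, 0, 0)ᵀ

Let N = A − (4)·I. We want v_2 with N^2 v_2 = 0 but N^1 v_2 ≠ 0; then v_{j-1} := N · v_j for j = 2, …, 2.

Pick v_2 = (1, 0, 0, 0, 0)ᵀ.
Then v_1 = N · v_2 = (-2, -4, 0, 0, 0)ᵀ.

Sanity check: (A − (4)·I) v_1 = (0, 0, 0, 0, 0)ᵀ = 0. ✓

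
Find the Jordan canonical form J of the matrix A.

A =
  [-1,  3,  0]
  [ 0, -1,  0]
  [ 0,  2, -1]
J_2(-1) ⊕ J_1(-1)

The characteristic polynomial is
  det(x·I − A) = x^3 + 3*x^2 + 3*x + 1 = (x + 1)^3

Eigenvalues and multiplicities (the geometric multiplicity of λ is n − rank(A − λI), which equals the number of Jordan blocks for λ):
  λ = -1: algebraic multiplicity = 3, geometric multiplicity = 2

Determining the block sizes for each eigenvalue:
  λ = -1: 2 blocks summing to 3 forces exactly one block of size 2 and the rest size 1 → block sizes [2, 1]

Assembling the blocks gives a Jordan form
J =
  [-1,  1,  0]
  [ 0, -1,  0]
  [ 0,  0, -1]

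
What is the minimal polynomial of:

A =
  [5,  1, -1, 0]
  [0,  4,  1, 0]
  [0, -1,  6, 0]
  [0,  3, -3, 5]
x^2 - 10*x + 25

The characteristic polynomial is χ_A(x) = (x - 5)^4, so the eigenvalues are known. The minimal polynomial is
  m_A(x) = Π_λ (x − λ)^{k_λ}
where k_λ is the size of the *largest* Jordan block for λ (equivalently, the smallest k with (A − λI)^k v = 0 for every generalised eigenvector v of λ).

  λ = 5: largest Jordan block has size 2, contributing (x − 5)^2

So m_A(x) = (x - 5)^2 = x^2 - 10*x + 25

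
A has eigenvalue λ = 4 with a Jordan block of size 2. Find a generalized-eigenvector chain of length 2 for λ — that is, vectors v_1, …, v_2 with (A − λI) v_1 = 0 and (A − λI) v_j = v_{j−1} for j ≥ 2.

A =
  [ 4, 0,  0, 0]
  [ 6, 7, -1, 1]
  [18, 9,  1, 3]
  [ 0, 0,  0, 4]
A Jordan chain for λ = 4 of length 2:
v_1 = (0, 6, 18, 0)ᵀ
v_2 = (1, 0, 0, 0)ᵀ

Let N = A − (4)·I. We want v_2 with N^2 v_2 = 0 but N^1 v_2 ≠ 0; then v_{j-1} := N · v_j for j = 2, …, 2.

Pick v_2 = (1, 0, 0, 0)ᵀ.
Then v_1 = N · v_2 = (0, 6, 18, 0)ᵀ.

Sanity check: (A − (4)·I) v_1 = (0, 0, 0, 0)ᵀ = 0. ✓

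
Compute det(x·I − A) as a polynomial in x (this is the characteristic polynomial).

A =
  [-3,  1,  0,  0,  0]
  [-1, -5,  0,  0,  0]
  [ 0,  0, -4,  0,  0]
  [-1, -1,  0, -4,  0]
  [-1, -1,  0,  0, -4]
x^5 + 20*x^4 + 160*x^3 + 640*x^2 + 1280*x + 1024

Expanding det(x·I − A) (e.g. by cofactor expansion or by noting that A is similar to its Jordan form J, which has the same characteristic polynomial as A) gives
  χ_A(x) = x^5 + 20*x^4 + 160*x^3 + 640*x^2 + 1280*x + 1024
which factors as (x + 4)^5. The eigenvalues (with algebraic multiplicities) are λ = -4 with multiplicity 5.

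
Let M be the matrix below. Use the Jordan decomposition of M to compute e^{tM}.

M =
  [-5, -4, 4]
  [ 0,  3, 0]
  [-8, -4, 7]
e^{tM} =
  [-exp(3*t) + 2*exp(-t), -exp(3*t) + exp(-t), exp(3*t) - exp(-t)]
  [0, exp(3*t), 0]
  [-2*exp(3*t) + 2*exp(-t), -exp(3*t) + exp(-t), 2*exp(3*t) - exp(-t)]

Strategy: write M = P · J · P⁻¹ where J is a Jordan canonical form, so e^{tM} = P · e^{tJ} · P⁻¹, and e^{tJ} can be computed block-by-block.

M has Jordan form
J =
  [-1, 0, 0]
  [ 0, 3, 0]
  [ 0, 0, 3]
(up to reordering of blocks).

Per-block formulas:
  For a 1×1 block at λ = -1: exp(t · [-1]) = [e^(-1t)].
  For a 1×1 block at λ = 3: exp(t · [3]) = [e^(3t)].

After assembling e^{tJ} and conjugating by P, we get:

e^{tM} =
  [-exp(3*t) + 2*exp(-t), -exp(3*t) + exp(-t), exp(3*t) - exp(-t)]
  [0, exp(3*t), 0]
  [-2*exp(3*t) + 2*exp(-t), -exp(3*t) + exp(-t), 2*exp(3*t) - exp(-t)]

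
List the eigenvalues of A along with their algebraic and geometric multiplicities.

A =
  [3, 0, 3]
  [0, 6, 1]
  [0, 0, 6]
λ = 3: alg = 1, geom = 1; λ = 6: alg = 2, geom = 1

Step 1 — factor the characteristic polynomial to read off the algebraic multiplicities:
  χ_A(x) = (x - 6)^2*(x - 3)

Step 2 — compute geometric multiplicities via the rank-nullity identity g(λ) = n − rank(A − λI):
  rank(A − (3)·I) = 2, so dim ker(A − (3)·I) = n − 2 = 1
  rank(A − (6)·I) = 2, so dim ker(A − (6)·I) = n − 2 = 1

Summary:
  λ = 3: algebraic multiplicity = 1, geometric multiplicity = 1
  λ = 6: algebraic multiplicity = 2, geometric multiplicity = 1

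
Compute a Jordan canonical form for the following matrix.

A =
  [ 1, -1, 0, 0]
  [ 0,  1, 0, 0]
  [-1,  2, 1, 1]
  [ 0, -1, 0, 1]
J_2(1) ⊕ J_2(1)

The characteristic polynomial is
  det(x·I − A) = x^4 - 4*x^3 + 6*x^2 - 4*x + 1 = (x - 1)^4

Eigenvalues and multiplicities (the geometric multiplicity of λ is n − rank(A − λI), which equals the number of Jordan blocks for λ):
  λ = 1: algebraic multiplicity = 4, geometric multiplicity = 2

Determining the block sizes for each eigenvalue:
  λ = 1: with am = 4 and gm = 2, the partition is not yet determined (e.g. several partitions of 4 into 2 parts exist). Let N = A − (1)·I. Computing rank(N^1) = 2, rank(N^2) = 0; the number of blocks of size ≥ j is rank(N^{j−1}) − rank(N^j), giving [2, 2]. So we have 2 block(s) of size 2 → block sizes [2, 2]

Assembling the blocks gives a Jordan form
J =
  [1, 1, 0, 0]
  [0, 1, 0, 0]
  [0, 0, 1, 1]
  [0, 0, 0, 1]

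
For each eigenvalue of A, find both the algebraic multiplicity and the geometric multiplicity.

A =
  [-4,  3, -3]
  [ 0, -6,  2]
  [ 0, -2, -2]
λ = -4: alg = 3, geom = 2

Step 1 — factor the characteristic polynomial to read off the algebraic multiplicities:
  χ_A(x) = (x + 4)^3

Step 2 — compute geometric multiplicities via the rank-nullity identity g(λ) = n − rank(A − λI):
  rank(A − (-4)·I) = 1, so dim ker(A − (-4)·I) = n − 1 = 2

Summary:
  λ = -4: algebraic multiplicity = 3, geometric multiplicity = 2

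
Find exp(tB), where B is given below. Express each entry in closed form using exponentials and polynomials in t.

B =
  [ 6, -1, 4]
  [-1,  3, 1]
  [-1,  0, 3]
e^{tB} =
  [t^2*exp(4*t)/2 + 2*t*exp(4*t) + exp(4*t), -t^2*exp(4*t)/2 - t*exp(4*t), 3*t^2*exp(4*t)/2 + 4*t*exp(4*t)]
  [-t^2*exp(4*t) - t*exp(4*t), t^2*exp(4*t) - t*exp(4*t) + exp(4*t), -3*t^2*exp(4*t) + t*exp(4*t)]
  [-t^2*exp(4*t)/2 - t*exp(4*t), t^2*exp(4*t)/2, -3*t^2*exp(4*t)/2 - t*exp(4*t) + exp(4*t)]

Strategy: write B = P · J · P⁻¹ where J is a Jordan canonical form, so e^{tB} = P · e^{tJ} · P⁻¹, and e^{tJ} can be computed block-by-block.

B has Jordan form
J =
  [4, 1, 0]
  [0, 4, 1]
  [0, 0, 4]
(up to reordering of blocks).

Per-block formulas:
  For a 3×3 Jordan block J_3(4): exp(t · J_3(4)) = e^(4t)·(I + t·N + (t^2/2)·N^2), where N is the 3×3 nilpotent shift.

After assembling e^{tJ} and conjugating by P, we get:

e^{tB} =
  [t^2*exp(4*t)/2 + 2*t*exp(4*t) + exp(4*t), -t^2*exp(4*t)/2 - t*exp(4*t), 3*t^2*exp(4*t)/2 + 4*t*exp(4*t)]
  [-t^2*exp(4*t) - t*exp(4*t), t^2*exp(4*t) - t*exp(4*t) + exp(4*t), -3*t^2*exp(4*t) + t*exp(4*t)]
  [-t^2*exp(4*t)/2 - t*exp(4*t), t^2*exp(4*t)/2, -3*t^2*exp(4*t)/2 - t*exp(4*t) + exp(4*t)]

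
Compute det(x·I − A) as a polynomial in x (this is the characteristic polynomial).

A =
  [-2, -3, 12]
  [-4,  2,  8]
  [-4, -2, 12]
x^3 - 12*x^2 + 48*x - 64

Expanding det(x·I − A) (e.g. by cofactor expansion or by noting that A is similar to its Jordan form J, which has the same characteristic polynomial as A) gives
  χ_A(x) = x^3 - 12*x^2 + 48*x - 64
which factors as (x - 4)^3. The eigenvalues (with algebraic multiplicities) are λ = 4 with multiplicity 3.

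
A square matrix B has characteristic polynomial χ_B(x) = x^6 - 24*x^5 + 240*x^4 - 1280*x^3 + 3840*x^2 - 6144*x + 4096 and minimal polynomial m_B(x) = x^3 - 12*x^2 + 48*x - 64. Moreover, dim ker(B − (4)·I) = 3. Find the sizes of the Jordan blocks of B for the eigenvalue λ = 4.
Block sizes for λ = 4: [3, 2, 1]

Step 1 — from the characteristic polynomial, algebraic multiplicity of λ = 4 is 6. From dim ker(B − (4)·I) = 3, there are exactly 3 Jordan blocks for λ = 4.
Step 2 — from the minimal polynomial, the factor (x − 4)^3 tells us the largest block for λ = 4 has size 3.
Step 3 — with total size 6, 3 blocks, and largest block 3, the block sizes (in nonincreasing order) are [3, 2, 1].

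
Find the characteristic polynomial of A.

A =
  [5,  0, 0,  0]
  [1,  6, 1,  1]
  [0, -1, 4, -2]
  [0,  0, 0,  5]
x^4 - 20*x^3 + 150*x^2 - 500*x + 625

Expanding det(x·I − A) (e.g. by cofactor expansion or by noting that A is similar to its Jordan form J, which has the same characteristic polynomial as A) gives
  χ_A(x) = x^4 - 20*x^3 + 150*x^2 - 500*x + 625
which factors as (x - 5)^4. The eigenvalues (with algebraic multiplicities) are λ = 5 with multiplicity 4.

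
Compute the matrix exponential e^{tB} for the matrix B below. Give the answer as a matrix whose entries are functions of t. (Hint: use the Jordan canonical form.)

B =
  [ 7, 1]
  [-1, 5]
e^{tB} =
  [t*exp(6*t) + exp(6*t), t*exp(6*t)]
  [-t*exp(6*t), -t*exp(6*t) + exp(6*t)]

Strategy: write B = P · J · P⁻¹ where J is a Jordan canonical form, so e^{tB} = P · e^{tJ} · P⁻¹, and e^{tJ} can be computed block-by-block.

B has Jordan form
J =
  [6, 1]
  [0, 6]
(up to reordering of blocks).

Per-block formulas:
  For a 2×2 Jordan block J_2(6): exp(t · J_2(6)) = e^(6t)·(I + t·N), where N is the 2×2 nilpotent shift.

After assembling e^{tJ} and conjugating by P, we get:

e^{tB} =
  [t*exp(6*t) + exp(6*t), t*exp(6*t)]
  [-t*exp(6*t), -t*exp(6*t) + exp(6*t)]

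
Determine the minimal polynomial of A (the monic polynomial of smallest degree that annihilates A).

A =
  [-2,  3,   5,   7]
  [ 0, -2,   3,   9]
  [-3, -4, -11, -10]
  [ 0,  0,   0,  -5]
x^3 + 15*x^2 + 75*x + 125

The characteristic polynomial is χ_A(x) = (x + 5)^4, so the eigenvalues are known. The minimal polynomial is
  m_A(x) = Π_λ (x − λ)^{k_λ}
where k_λ is the size of the *largest* Jordan block for λ (equivalently, the smallest k with (A − λI)^k v = 0 for every generalised eigenvector v of λ).

  λ = -5: largest Jordan block has size 3, contributing (x + 5)^3

So m_A(x) = (x + 5)^3 = x^3 + 15*x^2 + 75*x + 125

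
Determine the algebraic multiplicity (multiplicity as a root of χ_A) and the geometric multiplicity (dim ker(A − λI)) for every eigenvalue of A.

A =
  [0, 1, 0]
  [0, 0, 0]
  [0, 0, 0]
λ = 0: alg = 3, geom = 2

Step 1 — factor the characteristic polynomial to read off the algebraic multiplicities:
  χ_A(x) = x^3

Step 2 — compute geometric multiplicities via the rank-nullity identity g(λ) = n − rank(A − λI):
  rank(A − (0)·I) = 1, so dim ker(A − (0)·I) = n − 1 = 2

Summary:
  λ = 0: algebraic multiplicity = 3, geometric multiplicity = 2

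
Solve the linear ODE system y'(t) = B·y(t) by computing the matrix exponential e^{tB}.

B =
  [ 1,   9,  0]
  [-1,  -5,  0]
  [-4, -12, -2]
e^{tB} =
  [3*t*exp(-2*t) + exp(-2*t), 9*t*exp(-2*t), 0]
  [-t*exp(-2*t), -3*t*exp(-2*t) + exp(-2*t), 0]
  [-4*t*exp(-2*t), -12*t*exp(-2*t), exp(-2*t)]

Strategy: write B = P · J · P⁻¹ where J is a Jordan canonical form, so e^{tB} = P · e^{tJ} · P⁻¹, and e^{tJ} can be computed block-by-block.

B has Jordan form
J =
  [-2,  1,  0]
  [ 0, -2,  0]
  [ 0,  0, -2]
(up to reordering of blocks).

Per-block formulas:
  For a 2×2 Jordan block J_2(-2): exp(t · J_2(-2)) = e^(-2t)·(I + t·N), where N is the 2×2 nilpotent shift.
  For a 1×1 block at λ = -2: exp(t · [-2]) = [e^(-2t)].

After assembling e^{tJ} and conjugating by P, we get:

e^{tB} =
  [3*t*exp(-2*t) + exp(-2*t), 9*t*exp(-2*t), 0]
  [-t*exp(-2*t), -3*t*exp(-2*t) + exp(-2*t), 0]
  [-4*t*exp(-2*t), -12*t*exp(-2*t), exp(-2*t)]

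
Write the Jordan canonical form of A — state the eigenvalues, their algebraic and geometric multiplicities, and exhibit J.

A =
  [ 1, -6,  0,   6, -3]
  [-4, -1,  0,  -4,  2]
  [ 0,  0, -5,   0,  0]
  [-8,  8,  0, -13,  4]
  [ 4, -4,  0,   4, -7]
J_2(-5) ⊕ J_1(-5) ⊕ J_1(-5) ⊕ J_1(-5)

The characteristic polynomial is
  det(x·I − A) = x^5 + 25*x^4 + 250*x^3 + 1250*x^2 + 3125*x + 3125 = (x + 5)^5

Eigenvalues and multiplicities (the geometric multiplicity of λ is n − rank(A − λI), which equals the number of Jordan blocks for λ):
  λ = -5: algebraic multiplicity = 5, geometric multiplicity = 4

Determining the block sizes for each eigenvalue:
  λ = -5: 4 blocks summing to 5 forces exactly one block of size 2 and the rest size 1 → block sizes [2, 1, 1, 1]

Assembling the blocks gives a Jordan form
J =
  [-5,  1,  0,  0,  0]
  [ 0, -5,  0,  0,  0]
  [ 0,  0, -5,  0,  0]
  [ 0,  0,  0, -5,  0]
  [ 0,  0,  0,  0, -5]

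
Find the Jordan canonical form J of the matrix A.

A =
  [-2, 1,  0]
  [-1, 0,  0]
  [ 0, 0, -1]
J_2(-1) ⊕ J_1(-1)

The characteristic polynomial is
  det(x·I − A) = x^3 + 3*x^2 + 3*x + 1 = (x + 1)^3

Eigenvalues and multiplicities (the geometric multiplicity of λ is n − rank(A − λI), which equals the number of Jordan blocks for λ):
  λ = -1: algebraic multiplicity = 3, geometric multiplicity = 2

Determining the block sizes for each eigenvalue:
  λ = -1: 2 blocks summing to 3 forces exactly one block of size 2 and the rest size 1 → block sizes [2, 1]

Assembling the blocks gives a Jordan form
J =
  [-1,  1,  0]
  [ 0, -1,  0]
  [ 0,  0, -1]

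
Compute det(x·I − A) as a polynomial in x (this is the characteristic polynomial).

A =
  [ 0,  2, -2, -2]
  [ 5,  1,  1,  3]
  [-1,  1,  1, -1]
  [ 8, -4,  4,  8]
x^4 - 10*x^3 + 36*x^2 - 56*x + 32

Expanding det(x·I − A) (e.g. by cofactor expansion or by noting that A is similar to its Jordan form J, which has the same characteristic polynomial as A) gives
  χ_A(x) = x^4 - 10*x^3 + 36*x^2 - 56*x + 32
which factors as (x - 4)*(x - 2)^3. The eigenvalues (with algebraic multiplicities) are λ = 2 with multiplicity 3, λ = 4 with multiplicity 1.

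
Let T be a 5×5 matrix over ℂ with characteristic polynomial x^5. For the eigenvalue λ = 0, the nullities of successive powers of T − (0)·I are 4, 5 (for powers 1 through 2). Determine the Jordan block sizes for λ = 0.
Block sizes for λ = 0: [2, 1, 1, 1]

From the dimensions of kernels of powers, the number of Jordan blocks of size at least j is d_j − d_{j−1} where d_j = dim ker(N^j) (with d_0 = 0). Computing the differences gives [4, 1].
The number of blocks of size exactly k is (#blocks of size ≥ k) − (#blocks of size ≥ k + 1), so the partition is: 3 block(s) of size 1, 1 block(s) of size 2.
In nonincreasing order the block sizes are [2, 1, 1, 1].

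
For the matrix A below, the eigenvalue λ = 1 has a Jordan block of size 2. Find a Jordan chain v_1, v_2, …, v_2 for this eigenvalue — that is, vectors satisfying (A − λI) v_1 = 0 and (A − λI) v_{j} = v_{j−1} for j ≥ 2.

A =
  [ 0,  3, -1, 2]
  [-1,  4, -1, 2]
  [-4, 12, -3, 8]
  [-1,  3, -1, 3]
A Jordan chain for λ = 1 of length 2:
v_1 = (-1, -1, -4, -1)ᵀ
v_2 = (1, 0, 0, 0)ᵀ

Let N = A − (1)·I. We want v_2 with N^2 v_2 = 0 but N^1 v_2 ≠ 0; then v_{j-1} := N · v_j for j = 2, …, 2.

Pick v_2 = (1, 0, 0, 0)ᵀ.
Then v_1 = N · v_2 = (-1, -1, -4, -1)ᵀ.

Sanity check: (A − (1)·I) v_1 = (0, 0, 0, 0)ᵀ = 0. ✓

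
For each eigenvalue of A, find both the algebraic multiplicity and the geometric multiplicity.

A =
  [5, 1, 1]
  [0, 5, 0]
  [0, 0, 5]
λ = 5: alg = 3, geom = 2

Step 1 — factor the characteristic polynomial to read off the algebraic multiplicities:
  χ_A(x) = (x - 5)^3

Step 2 — compute geometric multiplicities via the rank-nullity identity g(λ) = n − rank(A − λI):
  rank(A − (5)·I) = 1, so dim ker(A − (5)·I) = n − 1 = 2

Summary:
  λ = 5: algebraic multiplicity = 3, geometric multiplicity = 2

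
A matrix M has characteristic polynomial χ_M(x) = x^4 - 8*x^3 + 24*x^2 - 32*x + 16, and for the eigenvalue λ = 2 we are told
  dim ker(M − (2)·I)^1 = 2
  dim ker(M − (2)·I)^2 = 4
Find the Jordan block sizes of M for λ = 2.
Block sizes for λ = 2: [2, 2]

From the dimensions of kernels of powers, the number of Jordan blocks of size at least j is d_j − d_{j−1} where d_j = dim ker(N^j) (with d_0 = 0). Computing the differences gives [2, 2].
The number of blocks of size exactly k is (#blocks of size ≥ k) − (#blocks of size ≥ k + 1), so the partition is: 2 block(s) of size 2.
In nonincreasing order the block sizes are [2, 2].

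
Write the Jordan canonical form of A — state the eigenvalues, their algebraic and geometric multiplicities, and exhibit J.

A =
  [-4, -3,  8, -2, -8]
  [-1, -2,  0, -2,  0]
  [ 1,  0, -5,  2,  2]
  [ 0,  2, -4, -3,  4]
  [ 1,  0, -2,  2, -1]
J_3(-3) ⊕ J_1(-3) ⊕ J_1(-3)

The characteristic polynomial is
  det(x·I − A) = x^5 + 15*x^4 + 90*x^3 + 270*x^2 + 405*x + 243 = (x + 3)^5

Eigenvalues and multiplicities (the geometric multiplicity of λ is n − rank(A − λI), which equals the number of Jordan blocks for λ):
  λ = -3: algebraic multiplicity = 5, geometric multiplicity = 3

Determining the block sizes for each eigenvalue:
  λ = -3: with am = 5 and gm = 3, the partition is not yet determined (e.g. several partitions of 5 into 3 parts exist). Let N = A − (-3)·I. Computing rank(N^1) = 2, rank(N^2) = 1, rank(N^3) = 0; the number of blocks of size ≥ j is rank(N^{j−1}) − rank(N^j), giving [3, 1, 1]. So we have 1 block(s) of size 3, 2 block(s) of size 1 → block sizes [3, 1, 1]

Assembling the blocks gives a Jordan form
J =
  [-3,  1,  0,  0,  0]
  [ 0, -3,  1,  0,  0]
  [ 0,  0, -3,  0,  0]
  [ 0,  0,  0, -3,  0]
  [ 0,  0,  0,  0, -3]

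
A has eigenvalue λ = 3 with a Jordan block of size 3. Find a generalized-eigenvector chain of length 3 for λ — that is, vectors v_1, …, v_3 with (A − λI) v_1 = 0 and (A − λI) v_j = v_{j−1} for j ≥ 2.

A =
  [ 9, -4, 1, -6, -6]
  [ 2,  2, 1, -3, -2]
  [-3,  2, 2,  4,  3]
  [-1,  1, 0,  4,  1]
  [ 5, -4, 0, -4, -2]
A Jordan chain for λ = 3 of length 3:
v_1 = (1, 0, 0, 0, 1)ᵀ
v_2 = (6, 2, -3, -1, 5)ᵀ
v_3 = (1, 0, 0, 0, 0)ᵀ

Let N = A − (3)·I. We want v_3 with N^3 v_3 = 0 but N^2 v_3 ≠ 0; then v_{j-1} := N · v_j for j = 3, …, 2.

Pick v_3 = (1, 0, 0, 0, 0)ᵀ.
Then v_2 = N · v_3 = (6, 2, -3, -1, 5)ᵀ.
Then v_1 = N · v_2 = (1, 0, 0, 0, 1)ᵀ.

Sanity check: (A − (3)·I) v_1 = (0, 0, 0, 0, 0)ᵀ = 0. ✓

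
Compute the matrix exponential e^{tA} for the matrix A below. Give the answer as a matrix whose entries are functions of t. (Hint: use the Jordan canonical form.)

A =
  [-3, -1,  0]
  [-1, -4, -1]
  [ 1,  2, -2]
e^{tA} =
  [t^2*exp(-3*t)/2 + exp(-3*t), t^2*exp(-3*t)/2 - t*exp(-3*t), t^2*exp(-3*t)/2]
  [-t*exp(-3*t), -t*exp(-3*t) + exp(-3*t), -t*exp(-3*t)]
  [-t^2*exp(-3*t)/2 + t*exp(-3*t), -t^2*exp(-3*t)/2 + 2*t*exp(-3*t), -t^2*exp(-3*t)/2 + t*exp(-3*t) + exp(-3*t)]

Strategy: write A = P · J · P⁻¹ where J is a Jordan canonical form, so e^{tA} = P · e^{tJ} · P⁻¹, and e^{tJ} can be computed block-by-block.

A has Jordan form
J =
  [-3,  1,  0]
  [ 0, -3,  1]
  [ 0,  0, -3]
(up to reordering of blocks).

Per-block formulas:
  For a 3×3 Jordan block J_3(-3): exp(t · J_3(-3)) = e^(-3t)·(I + t·N + (t^2/2)·N^2), where N is the 3×3 nilpotent shift.

After assembling e^{tJ} and conjugating by P, we get:

e^{tA} =
  [t^2*exp(-3*t)/2 + exp(-3*t), t^2*exp(-3*t)/2 - t*exp(-3*t), t^2*exp(-3*t)/2]
  [-t*exp(-3*t), -t*exp(-3*t) + exp(-3*t), -t*exp(-3*t)]
  [-t^2*exp(-3*t)/2 + t*exp(-3*t), -t^2*exp(-3*t)/2 + 2*t*exp(-3*t), -t^2*exp(-3*t)/2 + t*exp(-3*t) + exp(-3*t)]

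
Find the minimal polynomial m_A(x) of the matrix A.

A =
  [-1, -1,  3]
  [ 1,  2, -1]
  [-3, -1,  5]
x^3 - 6*x^2 + 12*x - 8

The characteristic polynomial is χ_A(x) = (x - 2)^3, so the eigenvalues are known. The minimal polynomial is
  m_A(x) = Π_λ (x − λ)^{k_λ}
where k_λ is the size of the *largest* Jordan block for λ (equivalently, the smallest k with (A − λI)^k v = 0 for every generalised eigenvector v of λ).

  λ = 2: largest Jordan block has size 3, contributing (x − 2)^3

So m_A(x) = (x - 2)^3 = x^3 - 6*x^2 + 12*x - 8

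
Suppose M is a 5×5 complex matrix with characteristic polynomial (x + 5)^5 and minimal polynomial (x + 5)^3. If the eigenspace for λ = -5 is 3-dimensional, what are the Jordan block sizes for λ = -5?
Block sizes for λ = -5: [3, 1, 1]

Step 1 — from the characteristic polynomial, algebraic multiplicity of λ = -5 is 5. From dim ker(M − (-5)·I) = 3, there are exactly 3 Jordan blocks for λ = -5.
Step 2 — from the minimal polynomial, the factor (x + 5)^3 tells us the largest block for λ = -5 has size 3.
Step 3 — with total size 5, 3 blocks, and largest block 3, the block sizes (in nonincreasing order) are [3, 1, 1].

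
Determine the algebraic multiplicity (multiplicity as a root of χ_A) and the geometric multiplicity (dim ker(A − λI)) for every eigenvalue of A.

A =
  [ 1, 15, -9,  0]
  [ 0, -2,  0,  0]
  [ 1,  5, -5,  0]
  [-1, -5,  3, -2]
λ = -2: alg = 4, geom = 3

Step 1 — factor the characteristic polynomial to read off the algebraic multiplicities:
  χ_A(x) = (x + 2)^4

Step 2 — compute geometric multiplicities via the rank-nullity identity g(λ) = n − rank(A − λI):
  rank(A − (-2)·I) = 1, so dim ker(A − (-2)·I) = n − 1 = 3

Summary:
  λ = -2: algebraic multiplicity = 4, geometric multiplicity = 3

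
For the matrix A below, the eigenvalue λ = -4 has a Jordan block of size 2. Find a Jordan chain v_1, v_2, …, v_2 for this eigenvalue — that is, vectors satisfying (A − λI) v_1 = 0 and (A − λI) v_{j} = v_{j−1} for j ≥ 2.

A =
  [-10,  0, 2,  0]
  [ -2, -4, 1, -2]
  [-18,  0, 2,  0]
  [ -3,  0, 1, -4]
A Jordan chain for λ = -4 of length 2:
v_1 = (-6, -2, -18, -3)ᵀ
v_2 = (1, 0, 0, 0)ᵀ

Let N = A − (-4)·I. We want v_2 with N^2 v_2 = 0 but N^1 v_2 ≠ 0; then v_{j-1} := N · v_j for j = 2, …, 2.

Pick v_2 = (1, 0, 0, 0)ᵀ.
Then v_1 = N · v_2 = (-6, -2, -18, -3)ᵀ.

Sanity check: (A − (-4)·I) v_1 = (0, 0, 0, 0)ᵀ = 0. ✓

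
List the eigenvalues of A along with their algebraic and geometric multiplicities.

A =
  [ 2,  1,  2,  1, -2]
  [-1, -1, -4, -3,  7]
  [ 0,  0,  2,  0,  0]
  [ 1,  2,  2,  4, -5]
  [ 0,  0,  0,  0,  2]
λ = 1: alg = 1, geom = 1; λ = 2: alg = 4, geom = 3

Step 1 — factor the characteristic polynomial to read off the algebraic multiplicities:
  χ_A(x) = (x - 2)^4*(x - 1)

Step 2 — compute geometric multiplicities via the rank-nullity identity g(λ) = n − rank(A − λI):
  rank(A − (1)·I) = 4, so dim ker(A − (1)·I) = n − 4 = 1
  rank(A − (2)·I) = 2, so dim ker(A − (2)·I) = n − 2 = 3

Summary:
  λ = 1: algebraic multiplicity = 1, geometric multiplicity = 1
  λ = 2: algebraic multiplicity = 4, geometric multiplicity = 3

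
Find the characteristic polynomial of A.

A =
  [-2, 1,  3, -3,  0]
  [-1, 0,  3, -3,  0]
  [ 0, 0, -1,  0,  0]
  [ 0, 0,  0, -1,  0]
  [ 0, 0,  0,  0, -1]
x^5 + 5*x^4 + 10*x^3 + 10*x^2 + 5*x + 1

Expanding det(x·I − A) (e.g. by cofactor expansion or by noting that A is similar to its Jordan form J, which has the same characteristic polynomial as A) gives
  χ_A(x) = x^5 + 5*x^4 + 10*x^3 + 10*x^2 + 5*x + 1
which factors as (x + 1)^5. The eigenvalues (with algebraic multiplicities) are λ = -1 with multiplicity 5.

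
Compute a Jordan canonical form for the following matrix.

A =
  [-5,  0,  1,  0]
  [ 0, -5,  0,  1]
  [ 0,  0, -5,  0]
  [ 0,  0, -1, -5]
J_3(-5) ⊕ J_1(-5)

The characteristic polynomial is
  det(x·I − A) = x^4 + 20*x^3 + 150*x^2 + 500*x + 625 = (x + 5)^4

Eigenvalues and multiplicities (the geometric multiplicity of λ is n − rank(A − λI), which equals the number of Jordan blocks for λ):
  λ = -5: algebraic multiplicity = 4, geometric multiplicity = 2

Determining the block sizes for each eigenvalue:
  λ = -5: with am = 4 and gm = 2, the partition is not yet determined (e.g. several partitions of 4 into 2 parts exist). Let N = A − (-5)·I. Computing rank(N^1) = 2, rank(N^2) = 1, rank(N^3) = 0; the number of blocks of size ≥ j is rank(N^{j−1}) − rank(N^j), giving [2, 1, 1]. So we have 1 block(s) of size 3, 1 block(s) of size 1 → block sizes [3, 1]

Assembling the blocks gives a Jordan form
J =
  [-5,  1,  0,  0]
  [ 0, -5,  1,  0]
  [ 0,  0, -5,  0]
  [ 0,  0,  0, -5]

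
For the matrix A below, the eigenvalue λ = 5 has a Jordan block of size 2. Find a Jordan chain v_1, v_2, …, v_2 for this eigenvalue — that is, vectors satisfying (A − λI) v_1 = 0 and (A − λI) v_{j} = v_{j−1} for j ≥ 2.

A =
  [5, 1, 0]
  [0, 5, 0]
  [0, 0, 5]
A Jordan chain for λ = 5 of length 2:
v_1 = (1, 0, 0)ᵀ
v_2 = (0, 1, 0)ᵀ

Let N = A − (5)·I. We want v_2 with N^2 v_2 = 0 but N^1 v_2 ≠ 0; then v_{j-1} := N · v_j for j = 2, …, 2.

Pick v_2 = (0, 1, 0)ᵀ.
Then v_1 = N · v_2 = (1, 0, 0)ᵀ.

Sanity check: (A − (5)·I) v_1 = (0, 0, 0)ᵀ = 0. ✓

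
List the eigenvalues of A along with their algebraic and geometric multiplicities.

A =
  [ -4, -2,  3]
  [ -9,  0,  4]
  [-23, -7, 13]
λ = 3: alg = 3, geom = 1

Step 1 — factor the characteristic polynomial to read off the algebraic multiplicities:
  χ_A(x) = (x - 3)^3

Step 2 — compute geometric multiplicities via the rank-nullity identity g(λ) = n − rank(A − λI):
  rank(A − (3)·I) = 2, so dim ker(A − (3)·I) = n − 2 = 1

Summary:
  λ = 3: algebraic multiplicity = 3, geometric multiplicity = 1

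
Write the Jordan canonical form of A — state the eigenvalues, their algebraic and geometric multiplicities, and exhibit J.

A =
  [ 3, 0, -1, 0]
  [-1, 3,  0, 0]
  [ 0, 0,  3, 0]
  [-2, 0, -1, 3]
J_3(3) ⊕ J_1(3)

The characteristic polynomial is
  det(x·I − A) = x^4 - 12*x^3 + 54*x^2 - 108*x + 81 = (x - 3)^4

Eigenvalues and multiplicities (the geometric multiplicity of λ is n − rank(A − λI), which equals the number of Jordan blocks for λ):
  λ = 3: algebraic multiplicity = 4, geometric multiplicity = 2

Determining the block sizes for each eigenvalue:
  λ = 3: with am = 4 and gm = 2, the partition is not yet determined (e.g. several partitions of 4 into 2 parts exist). Let N = A − (3)·I. Computing rank(N^1) = 2, rank(N^2) = 1, rank(N^3) = 0; the number of blocks of size ≥ j is rank(N^{j−1}) − rank(N^j), giving [2, 1, 1]. So we have 1 block(s) of size 3, 1 block(s) of size 1 → block sizes [3, 1]

Assembling the blocks gives a Jordan form
J =
  [3, 1, 0, 0]
  [0, 3, 1, 0]
  [0, 0, 3, 0]
  [0, 0, 0, 3]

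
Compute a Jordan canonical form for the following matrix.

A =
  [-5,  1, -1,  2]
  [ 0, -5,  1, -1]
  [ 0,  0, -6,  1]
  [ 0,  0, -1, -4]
J_2(-5) ⊕ J_2(-5)

The characteristic polynomial is
  det(x·I − A) = x^4 + 20*x^3 + 150*x^2 + 500*x + 625 = (x + 5)^4

Eigenvalues and multiplicities (the geometric multiplicity of λ is n − rank(A − λI), which equals the number of Jordan blocks for λ):
  λ = -5: algebraic multiplicity = 4, geometric multiplicity = 2

Determining the block sizes for each eigenvalue:
  λ = -5: with am = 4 and gm = 2, the partition is not yet determined (e.g. several partitions of 4 into 2 parts exist). Let N = A − (-5)·I. Computing rank(N^1) = 2, rank(N^2) = 0; the number of blocks of size ≥ j is rank(N^{j−1}) − rank(N^j), giving [2, 2]. So we have 2 block(s) of size 2 → block sizes [2, 2]

Assembling the blocks gives a Jordan form
J =
  [-5,  1,  0,  0]
  [ 0, -5,  0,  0]
  [ 0,  0, -5,  1]
  [ 0,  0,  0, -5]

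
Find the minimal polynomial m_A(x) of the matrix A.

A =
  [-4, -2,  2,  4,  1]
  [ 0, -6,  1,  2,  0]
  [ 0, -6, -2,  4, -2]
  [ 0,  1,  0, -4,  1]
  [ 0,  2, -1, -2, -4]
x^3 + 12*x^2 + 48*x + 64

The characteristic polynomial is χ_A(x) = (x + 4)^5, so the eigenvalues are known. The minimal polynomial is
  m_A(x) = Π_λ (x − λ)^{k_λ}
where k_λ is the size of the *largest* Jordan block for λ (equivalently, the smallest k with (A − λI)^k v = 0 for every generalised eigenvector v of λ).

  λ = -4: largest Jordan block has size 3, contributing (x + 4)^3

So m_A(x) = (x + 4)^3 = x^3 + 12*x^2 + 48*x + 64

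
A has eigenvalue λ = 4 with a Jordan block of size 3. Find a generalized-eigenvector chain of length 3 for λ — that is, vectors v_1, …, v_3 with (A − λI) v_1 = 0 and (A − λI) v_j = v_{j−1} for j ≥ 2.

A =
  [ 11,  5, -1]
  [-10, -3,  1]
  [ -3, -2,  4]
A Jordan chain for λ = 4 of length 3:
v_1 = (2, -3, -1)ᵀ
v_2 = (7, -10, -3)ᵀ
v_3 = (1, 0, 0)ᵀ

Let N = A − (4)·I. We want v_3 with N^3 v_3 = 0 but N^2 v_3 ≠ 0; then v_{j-1} := N · v_j for j = 3, …, 2.

Pick v_3 = (1, 0, 0)ᵀ.
Then v_2 = N · v_3 = (7, -10, -3)ᵀ.
Then v_1 = N · v_2 = (2, -3, -1)ᵀ.

Sanity check: (A − (4)·I) v_1 = (0, 0, 0)ᵀ = 0. ✓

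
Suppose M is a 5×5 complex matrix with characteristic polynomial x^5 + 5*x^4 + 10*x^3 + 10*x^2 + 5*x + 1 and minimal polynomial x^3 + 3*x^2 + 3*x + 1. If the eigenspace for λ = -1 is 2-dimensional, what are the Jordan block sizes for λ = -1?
Block sizes for λ = -1: [3, 2]

Step 1 — from the characteristic polynomial, algebraic multiplicity of λ = -1 is 5. From dim ker(M − (-1)·I) = 2, there are exactly 2 Jordan blocks for λ = -1.
Step 2 — from the minimal polynomial, the factor (x + 1)^3 tells us the largest block for λ = -1 has size 3.
Step 3 — with total size 5, 2 blocks, and largest block 3, the block sizes (in nonincreasing order) are [3, 2].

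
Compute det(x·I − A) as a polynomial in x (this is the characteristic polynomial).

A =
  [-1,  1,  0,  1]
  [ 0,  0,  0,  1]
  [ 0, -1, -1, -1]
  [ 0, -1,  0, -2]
x^4 + 4*x^3 + 6*x^2 + 4*x + 1

Expanding det(x·I − A) (e.g. by cofactor expansion or by noting that A is similar to its Jordan form J, which has the same characteristic polynomial as A) gives
  χ_A(x) = x^4 + 4*x^3 + 6*x^2 + 4*x + 1
which factors as (x + 1)^4. The eigenvalues (with algebraic multiplicities) are λ = -1 with multiplicity 4.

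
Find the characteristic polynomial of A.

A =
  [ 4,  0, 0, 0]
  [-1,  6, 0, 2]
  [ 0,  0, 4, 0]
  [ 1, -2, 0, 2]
x^4 - 16*x^3 + 96*x^2 - 256*x + 256

Expanding det(x·I − A) (e.g. by cofactor expansion or by noting that A is similar to its Jordan form J, which has the same characteristic polynomial as A) gives
  χ_A(x) = x^4 - 16*x^3 + 96*x^2 - 256*x + 256
which factors as (x - 4)^4. The eigenvalues (with algebraic multiplicities) are λ = 4 with multiplicity 4.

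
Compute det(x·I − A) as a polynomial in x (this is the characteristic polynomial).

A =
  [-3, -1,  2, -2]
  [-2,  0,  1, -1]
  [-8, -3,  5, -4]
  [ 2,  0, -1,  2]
x^4 - 4*x^3 + 6*x^2 - 4*x + 1

Expanding det(x·I − A) (e.g. by cofactor expansion or by noting that A is similar to its Jordan form J, which has the same characteristic polynomial as A) gives
  χ_A(x) = x^4 - 4*x^3 + 6*x^2 - 4*x + 1
which factors as (x - 1)^4. The eigenvalues (with algebraic multiplicities) are λ = 1 with multiplicity 4.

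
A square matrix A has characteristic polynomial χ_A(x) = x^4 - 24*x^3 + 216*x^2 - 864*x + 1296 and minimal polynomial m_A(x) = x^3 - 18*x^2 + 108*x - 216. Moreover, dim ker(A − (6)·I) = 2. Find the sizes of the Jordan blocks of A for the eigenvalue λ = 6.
Block sizes for λ = 6: [3, 1]

Step 1 — from the characteristic polynomial, algebraic multiplicity of λ = 6 is 4. From dim ker(A − (6)·I) = 2, there are exactly 2 Jordan blocks for λ = 6.
Step 2 — from the minimal polynomial, the factor (x − 6)^3 tells us the largest block for λ = 6 has size 3.
Step 3 — with total size 4, 2 blocks, and largest block 3, the block sizes (in nonincreasing order) are [3, 1].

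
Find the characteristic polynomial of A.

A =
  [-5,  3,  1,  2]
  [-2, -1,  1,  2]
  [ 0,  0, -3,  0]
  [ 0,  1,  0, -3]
x^4 + 12*x^3 + 54*x^2 + 108*x + 81

Expanding det(x·I − A) (e.g. by cofactor expansion or by noting that A is similar to its Jordan form J, which has the same characteristic polynomial as A) gives
  χ_A(x) = x^4 + 12*x^3 + 54*x^2 + 108*x + 81
which factors as (x + 3)^4. The eigenvalues (with algebraic multiplicities) are λ = -3 with multiplicity 4.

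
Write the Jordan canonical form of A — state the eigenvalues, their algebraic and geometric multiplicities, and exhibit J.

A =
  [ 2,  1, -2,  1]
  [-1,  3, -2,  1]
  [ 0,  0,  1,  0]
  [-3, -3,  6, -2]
J_3(1) ⊕ J_1(1)

The characteristic polynomial is
  det(x·I − A) = x^4 - 4*x^3 + 6*x^2 - 4*x + 1 = (x - 1)^4

Eigenvalues and multiplicities (the geometric multiplicity of λ is n − rank(A − λI), which equals the number of Jordan blocks for λ):
  λ = 1: algebraic multiplicity = 4, geometric multiplicity = 2

Determining the block sizes for each eigenvalue:
  λ = 1: with am = 4 and gm = 2, the partition is not yet determined (e.g. several partitions of 4 into 2 parts exist). Let N = A − (1)·I. Computing rank(N^1) = 2, rank(N^2) = 1, rank(N^3) = 0; the number of blocks of size ≥ j is rank(N^{j−1}) − rank(N^j), giving [2, 1, 1]. So we have 1 block(s) of size 3, 1 block(s) of size 1 → block sizes [3, 1]

Assembling the blocks gives a Jordan form
J =
  [1, 1, 0, 0]
  [0, 1, 1, 0]
  [0, 0, 1, 0]
  [0, 0, 0, 1]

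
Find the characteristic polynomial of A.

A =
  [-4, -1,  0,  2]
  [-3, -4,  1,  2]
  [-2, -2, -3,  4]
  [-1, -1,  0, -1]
x^4 + 12*x^3 + 54*x^2 + 108*x + 81

Expanding det(x·I − A) (e.g. by cofactor expansion or by noting that A is similar to its Jordan form J, which has the same characteristic polynomial as A) gives
  χ_A(x) = x^4 + 12*x^3 + 54*x^2 + 108*x + 81
which factors as (x + 3)^4. The eigenvalues (with algebraic multiplicities) are λ = -3 with multiplicity 4.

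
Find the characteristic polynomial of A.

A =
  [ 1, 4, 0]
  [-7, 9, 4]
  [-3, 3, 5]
x^3 - 15*x^2 + 75*x - 125

Expanding det(x·I − A) (e.g. by cofactor expansion or by noting that A is similar to its Jordan form J, which has the same characteristic polynomial as A) gives
  χ_A(x) = x^3 - 15*x^2 + 75*x - 125
which factors as (x - 5)^3. The eigenvalues (with algebraic multiplicities) are λ = 5 with multiplicity 3.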